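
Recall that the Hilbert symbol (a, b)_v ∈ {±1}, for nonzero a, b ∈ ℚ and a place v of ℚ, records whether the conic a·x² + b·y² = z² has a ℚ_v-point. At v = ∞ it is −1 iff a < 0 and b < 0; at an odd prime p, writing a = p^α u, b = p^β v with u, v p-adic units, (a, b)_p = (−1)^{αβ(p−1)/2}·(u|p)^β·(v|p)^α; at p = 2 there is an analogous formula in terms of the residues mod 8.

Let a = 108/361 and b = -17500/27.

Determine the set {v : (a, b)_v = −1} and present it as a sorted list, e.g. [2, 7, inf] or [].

[2, 7]

(a, b) ≡ (3, -21) mod (ℚ^×)²; places V = {2, 3, 5, 7, 19, ∞}.
(a,b)_7: α=0, u≡6; β=1, v≡1 (mod 7); (6|7)=-1, (1|7)=+1; sign (−1)^0·-1^1·+1^0 = -1.
(a,b)_19: α=-2, u≡13; β=0, v≡7 (mod 19); (13|19)=-1, (7|19)=+1; sign (−1)^0·-1^0·+1^-2 = +1.
(a,b)_∞: sgn(3)=+, sgn(-21)=−, so +1.
(a,b)_5: α=0, u≡3; β=4, v≡1 (mod 5); (3|5)=-1, (1|5)=+1; sign (−1)^0·-1^4·+1^0 = +1.
(a,b)_2: α=2, β=2; u≡3, v≡3 (mod 8); ε(u)ε(v)=1·1, αω(v)=2·1, βω(u)=2·1; sum ≡ 1  ⇒  -1.
(a,b)_3: α=3, u≡1; β=-3, v≡2 (mod 3); (1|3)=+1, (2|3)=-1; sign (−1)^1·+1^-3·-1^3 = +1.
(3, -21 / ℚ) ramifies at {2, 7}: a division algebra.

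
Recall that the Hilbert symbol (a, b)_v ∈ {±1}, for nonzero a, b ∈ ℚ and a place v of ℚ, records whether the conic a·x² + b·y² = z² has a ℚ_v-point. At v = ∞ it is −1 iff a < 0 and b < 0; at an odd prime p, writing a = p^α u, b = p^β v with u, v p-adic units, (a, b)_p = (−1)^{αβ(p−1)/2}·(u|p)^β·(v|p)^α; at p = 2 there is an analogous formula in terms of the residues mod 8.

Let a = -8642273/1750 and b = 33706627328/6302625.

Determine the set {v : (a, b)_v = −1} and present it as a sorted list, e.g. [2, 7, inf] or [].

[7, 17]

(a, b) ≡ (-1190, 1785) mod (ℚ^×)²; places V = {2, 3, 5, 7, 11, 17, 23, 31, ∞}.
(a,b)_17: α=1, u≡1; β=1, v≡10 (mod 17); (1|17)=+1, (10|17)=-1; sign (−1)^0·+1^1·-1^1 = -1.
(a,b)_5: α=-3, u≡3; β=-3, v≡3 (mod 5); (3|5)=-1, (3|5)=-1; sign (−1)^0·-1^-3·-1^-3 = +1.
(a,b)_3: α=0, u≡1; β=-1, v≡1 (mod 3); (1|3)=+1, (1|3)=+1; sign (−1)^0·+1^-1·+1^0 = +1.
(a,b)_∞: sgn(-1190)=−, sgn(1785)=+, so +1.
(a,b)_31: α=2, u≡2; β=0, v≡2 (mod 31); (2|31)=+1, (2|31)=+1; sign (−1)^0·+1^0·+1^2 = +1.
(a,b)_23: α=2, u≡8; β=2, v≡22 (mod 23); (8|23)=+1, (22|23)=-1; sign (−1)^0·+1^2·-1^2 = +1.
(a,b)_11: α=0, u≡9; β=4, v≡4 (mod 11); (9|11)=+1, (4|11)=+1; sign (−1)^0·+1^4·+1^0 = +1.
(a,b)_2: α=-1, β=8; u≡5, v≡1 (mod 8); ε(u)ε(v)=0·0, αω(v)=-1·0, βω(u)=8·1; sum ≡ 0  ⇒  +1.
(a,b)_7: α=-1, u≡5; β=-5, v≡6 (mod 7); (5|7)=-1, (6|7)=-1; sign (−1)^1·-1^-5·-1^-1 = -1.
Ram(-1190, 1785) = {7, 17}; no ℚ_7-point on the conic.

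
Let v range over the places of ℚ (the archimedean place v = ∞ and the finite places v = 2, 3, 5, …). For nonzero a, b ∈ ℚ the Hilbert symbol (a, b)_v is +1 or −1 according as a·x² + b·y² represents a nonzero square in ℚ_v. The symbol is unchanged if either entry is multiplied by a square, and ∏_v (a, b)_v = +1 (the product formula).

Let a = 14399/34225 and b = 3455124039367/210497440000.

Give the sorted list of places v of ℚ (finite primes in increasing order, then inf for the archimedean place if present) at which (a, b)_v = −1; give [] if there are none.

[2, 17]

(a, b) ≡ (119, 7) mod (ℚ^×)²; places V = {2, 5, 7, 11, 13, 17, 31, 37, ∞}.
(a,b)_31: α=0, u≡15; β=-2, v≡18 (mod 31); (15|31)=-1, (18|31)=+1; sign (−1)^0·-1^-2·+1^0 = +1.
(a,b)_2: α=0, β=-8; u≡7, v≡7 (mod 8); ε(u)ε(v)=1·1, αω(v)=0·0, βω(u)=-8·0; sum ≡ 1  ⇒  -1.
(a,b)_11: α=2, u≡5; β=2, v≡8 (mod 11); (5|11)=+1, (8|11)=-1; sign (−1)^0·+1^2·-1^2 = +1.
(a,b)_∞: sgn(119)=+, sgn(7)=+, so +1.
(a,b)_13: α=0, u≡11; β=2, v≡5 (mod 13); (11|13)=-1, (5|13)=-1; sign (−1)^0·-1^2·-1^0 = +1.
(a,b)_5: α=-2, u≡1; β=-4, v≡3 (mod 5); (1|5)=+1, (3|5)=-1; sign (−1)^0·+1^-4·-1^-2 = +1.
(a,b)_17: α=1, u≡12; β=6, v≡14 (mod 17); (12|17)=-1, (14|17)=-1; sign (−1)^0·-1^6·-1^1 = -1.
(a,b)_37: α=-2, u≡18; β=-2, v≡4 (mod 37); (18|37)=-1, (4|37)=+1; sign (−1)^0·-1^-2·+1^-2 = +1.
(a,b)_7: α=1, u≡3; β=1, v≡2 (mod 7); (3|7)=-1, (2|7)=+1; sign (−1)^1·-1^1·+1^1 = +1.
Ram(119, 7) = {2, 17}; no ℚ_2-point on the conic.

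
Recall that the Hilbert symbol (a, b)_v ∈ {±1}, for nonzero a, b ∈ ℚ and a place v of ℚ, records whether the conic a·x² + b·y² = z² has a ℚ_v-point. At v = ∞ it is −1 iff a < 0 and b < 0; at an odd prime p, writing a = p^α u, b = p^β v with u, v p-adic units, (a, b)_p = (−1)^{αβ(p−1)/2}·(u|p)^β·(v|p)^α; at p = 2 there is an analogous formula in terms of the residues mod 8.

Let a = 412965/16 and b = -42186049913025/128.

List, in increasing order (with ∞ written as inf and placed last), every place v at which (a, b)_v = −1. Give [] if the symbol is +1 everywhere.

[2, 5, 7, 19]

(a, b) ≡ (45885, -24242) mod (ℚ^×)²; places V = {2, 3, 5, 7, 17, 19, 23, 31, ∞}.
(a,b)_∞: sgn(45885)=+, sgn(-24242)=−, so +1.
(a,b)_2: α=-4, β=-7; u≡5, v≡7 (mod 8); ε(u)ε(v)=0·1, αω(v)=-4·0, βω(u)=-7·1; sum ≡ 1  ⇒  -1.
(a,b)_5: α=1, u≡3; β=2, v≡3 (mod 5); (3|5)=-1, (3|5)=-1; sign (−1)^0·-1^2·-1^1 = -1.
(a,b)_17: α=0, u≡16; β=1, v≡16 (mod 17); (16|17)=+1, (16|17)=+1; sign (−1)^0·+1^1·+1^0 = +1.
(a,b)_7: α=1, u≡3; β=0, v≡5 (mod 7); (3|7)=-1, (5|7)=-1; sign (−1)^0·-1^0·-1^1 = -1.
(a,b)_3: α=3, u≡1; β=6, v≡1 (mod 3); (1|3)=+1, (1|3)=+1; sign (−1)^0·+1^6·+1^3 = +1.
(a,b)_23: α=1, u≡11; β=3, v≡8 (mod 23); (11|23)=-1, (8|23)=+1; sign (−1)^1·-1^3·+1^1 = +1.
(a,b)_19: α=1, u≡13; β=2, v≡10 (mod 19); (13|19)=-1, (10|19)=-1; sign (−1)^0·-1^2·-1^1 = -1.
(a,b)_31: α=0, u≡28; β=1, v≡12 (mod 31); (28|31)=+1, (12|31)=-1; sign (−1)^0·+1^1·-1^0 = +1.
Ram(45885, -24242) = {2, 5, 7, 19}; no ℚ_2-point on the conic.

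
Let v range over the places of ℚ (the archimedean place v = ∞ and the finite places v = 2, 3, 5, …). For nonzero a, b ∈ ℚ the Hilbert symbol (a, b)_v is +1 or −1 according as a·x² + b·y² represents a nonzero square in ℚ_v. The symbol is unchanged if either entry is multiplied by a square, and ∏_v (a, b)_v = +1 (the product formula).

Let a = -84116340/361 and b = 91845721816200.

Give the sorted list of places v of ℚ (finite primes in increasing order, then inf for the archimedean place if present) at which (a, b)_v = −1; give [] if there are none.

(a, b) ≡ (-165, 1122) mod (ℚ^×)²; places V = {2, 3, 5, 7, 11, 17, 19, ∞}.
(a,b)_2: α=2, β=3; u≡3, v≡1 (mod 8); ε(u)ε(v)=1·0, αω(v)=2·0, βω(u)=3·1; sum ≡ 1  ⇒  -1.
(a,b)_7: α=2, u≡5; β=0, v≡2 (mod 7); (5|7)=-1, (2|7)=+1; sign (−1)^0·-1^0·+1^2 = +1.
(a,b)_17: α=2, u≡12; β=5, v≡2 (mod 17); (12|17)=-1, (2|17)=+1; sign (−1)^0·-1^5·+1^2 = -1.
(a,b)_5: α=1, u≡2; β=2, v≡3 (mod 5); (2|5)=-1, (3|5)=-1; sign (−1)^0·-1^2·-1^1 = -1.
(a,b)_∞: sgn(-165)=−, sgn(1122)=+, so +1.
(a,b)_3: α=3, u≡2; β=5, v≡2 (mod 3); (2|3)=-1, (2|3)=-1; sign (−1)^1·-1^5·-1^3 = -1.
(a,b)_11: α=1, u≡2; β=3, v≡9 (mod 11); (2|11)=-1, (9|11)=+1; sign (−1)^1·-1^3·+1^1 = +1.
(a,b)_19: α=-2, u≡4; β=0, v≡7 (mod 19); (4|19)=+1, (7|19)=+1; sign (−1)^0·+1^0·+1^-2 = +1.
Ram(-165, 1122) = {2, 3, 5, 17}; no ℚ_2-point on the conic.

[2, 3, 5, 17]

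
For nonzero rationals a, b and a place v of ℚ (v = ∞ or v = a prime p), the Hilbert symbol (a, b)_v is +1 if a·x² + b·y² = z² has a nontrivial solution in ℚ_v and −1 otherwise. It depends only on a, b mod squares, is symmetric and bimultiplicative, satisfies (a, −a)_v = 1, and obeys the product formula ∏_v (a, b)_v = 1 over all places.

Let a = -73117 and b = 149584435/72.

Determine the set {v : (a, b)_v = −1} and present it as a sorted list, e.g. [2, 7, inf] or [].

Mod squares: a ≡ -253, b ≡ 14630. Check v ∈ {∞, 2, 3, 5, 7, 11, 13, 17, 19, 23}.
v=3: a=3^0·(≡2), b=3^-2·(≡2) mod 3; (2|3)=-1, (2|3)=-1; (−1)^{0·-2·1}·(-1)^-2·(-1)^0 = +1.
v=7: a=7^0·(≡5), b=7^1·(≡2) mod 7; (5|7)=-1, (2|7)=+1; (−1)^{0·1·3}·(-1)^1·(+1)^0 = -1.
v=5: a=5^0·(≡3), b=5^1·(≡1) mod 5; (3|5)=-1, (1|5)=+1; (−1)^{0·1·2}·(-1)^1·(+1)^0 = -1.
v=17: a=17^2·(≡2), b=17^0·(≡6) mod 17; (2|17)=+1, (6|17)=-1; (−1)^{2·0·8}·(+1)^0·(-1)^2 = +1.
v=∞: -253 < 0 and 14630 > 0  ⇒  (a,b)_∞ = +1.
v=19: a=19^0·(≡14), b=19^1·(≡8) mod 19; (14|19)=-1, (8|19)=-1; (−1)^{0·1·9}·(-1)^1·(-1)^0 = -1.
v=11: a=11^1·(≡8), b=11^3·(≡7) mod 11; (8|11)=-1, (7|11)=-1; (−1)^{1·3·5}·(-1)^3·(-1)^1 = -1.
v=2: v_2(a)=0, v_2(b)=-3; units ≡ 3, 3 (mod 8); ε·ε+αω+βω = 1·1+0·1+-3·1 ≡ 0  ⇒  (a,b)_2 = +1.
v=13: a=13^0·(≡8), b=13^2·(≡7) mod 13; (8|13)=-1, (7|13)=-1; (−1)^{0·2·6}·(-1)^2·(-1)^0 = +1.
v=23: a=23^1·(≡18), b=23^0·(≡16) mod 23; (18|23)=+1, (16|23)=+1; (−1)^{1·0·11}·(+1)^0·(+1)^1 = +1.
|Ram(-253, 14630)| = 4, even; anisotropic at {5, 7, 11, 19}.

[5, 7, 11, 19]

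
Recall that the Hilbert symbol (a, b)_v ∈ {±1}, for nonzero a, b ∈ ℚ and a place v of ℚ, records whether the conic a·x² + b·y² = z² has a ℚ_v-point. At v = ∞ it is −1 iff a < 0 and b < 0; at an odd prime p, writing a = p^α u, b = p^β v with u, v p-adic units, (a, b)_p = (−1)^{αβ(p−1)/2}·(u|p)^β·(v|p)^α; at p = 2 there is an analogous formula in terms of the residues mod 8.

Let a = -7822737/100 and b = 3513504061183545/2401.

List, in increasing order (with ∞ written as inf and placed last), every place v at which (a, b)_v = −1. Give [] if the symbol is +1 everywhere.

Mod squares: a ≡ -96577, b ≡ 476905. Check v ∈ {∞, 2, 3, 5, 7, 11, 13, 17, 19, 23, 29}.
v=19: a=19^1·(≡9), b=19^0·(≡9) mod 19; (9|19)=+1, (9|19)=+1; (−1)^{1·0·9}·(+1)^0·(+1)^1 = +1.
v=2: v_2(a)=-2, v_2(b)=0; units ≡ 7, 1 (mod 8); ε·ε+αω+βω = 1·0+-2·0+0·0 ≡ 0  ⇒  (a,b)_2 = +1.
v=11: a=11^0·(≡1), b=11^3·(≡3) mod 11; (1|11)=+1, (3|11)=+1; (−1)^{0·3·5}·(+1)^3·(+1)^0 = +1.
v=7: a=7^0·(≡4), b=7^-4·(≡2) mod 7; (4|7)=+1, (2|7)=+1; (−1)^{0·-4·3}·(+1)^-4·(+1)^0 = +1.
v=5: a=5^-2·(≡2), b=5^1·(≡4) mod 5; (2|5)=-1, (4|5)=+1; (−1)^{-2·1·2}·(-1)^1·(+1)^-2 = -1.
v=29: a=29^0·(≡1), b=29^1·(≡3) mod 29; (1|29)=+1, (3|29)=-1; (−1)^{0·1·14}·(+1)^1·(-1)^0 = +1.
v=17: a=17^1·(≡11), b=17^4·(≡13) mod 17; (11|17)=-1, (13|17)=+1; (−1)^{1·4·8}·(-1)^4·(+1)^1 = +1.
v=23: a=23^1·(≡15), b=23^1·(≡12) mod 23; (15|23)=-1, (12|23)=+1; (−1)^{1·1·11}·(-1)^1·(+1)^1 = +1.
v=3: a=3^4·(≡2), b=3^6·(≡1) mod 3; (2|3)=-1, (1|3)=+1; (−1)^{4·6·1}·(-1)^6·(+1)^4 = +1.
v=∞: -96577 < 0 and 476905 > 0  ⇒  (a,b)_∞ = +1.
v=13: a=13^1·(≡11), b=13^1·(≡9) mod 13; (11|13)=-1, (9|13)=+1; (−1)^{1·1·6}·(-1)^1·(+1)^1 = -1.
Ram(-96577, 476905) = {5, 13}; no ℚ_5-point on the conic.

[5, 13]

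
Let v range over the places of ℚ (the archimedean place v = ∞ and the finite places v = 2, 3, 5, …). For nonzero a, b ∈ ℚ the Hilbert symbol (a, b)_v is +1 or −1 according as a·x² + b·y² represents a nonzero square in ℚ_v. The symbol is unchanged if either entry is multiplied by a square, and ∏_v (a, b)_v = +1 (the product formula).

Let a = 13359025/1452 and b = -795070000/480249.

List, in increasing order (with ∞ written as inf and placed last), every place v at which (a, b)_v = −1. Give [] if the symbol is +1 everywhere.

[3, 43]

(a, b) ≡ (3, -43) mod (ℚ^×)²; places V = {2, 3, 5, 7, 11, 17, 43, ∞}.
(a,b)_∞: sgn(3)=+, sgn(-43)=−, so +1.
(a,b)_5: α=2, u≡3; β=4, v≡2 (mod 5); (3|5)=-1, (2|5)=-1; sign (−1)^0·-1^4·-1^2 = +1.
(a,b)_2: α=-2, β=4; u≡3, v≡5 (mod 8); ε(u)ε(v)=1·0, αω(v)=-2·1, βω(u)=4·1; sum ≡ 0  ⇒  +1.
(a,b)_17: α=2, u≡10; β=0, v≡9 (mod 17); (10|17)=-1, (9|17)=+1; sign (−1)^0·-1^0·+1^2 = +1.
(a,b)_43: α=2, u≡30; β=3, v≡30 (mod 43); (30|43)=-1, (30|43)=-1; sign (−1)^0·-1^3·-1^2 = -1.
(a,b)_7: α=0, u≡5; β=-2, v≡3 (mod 7); (5|7)=-1, (3|7)=-1; sign (−1)^0·-1^-2·-1^0 = +1.
(a,b)_3: α=-1, u≡1; β=-4, v≡2 (mod 3); (1|3)=+1, (2|3)=-1; sign (−1)^0·+1^-4·-1^-1 = -1.
(a,b)_11: α=-2, u≡9; β=-2, v≡5 (mod 11); (9|11)=+1, (5|11)=+1; sign (−1)^0·+1^-2·+1^-2 = +1.
|Ram(3, -43)| = 2, even; anisotropic at {3, 43}.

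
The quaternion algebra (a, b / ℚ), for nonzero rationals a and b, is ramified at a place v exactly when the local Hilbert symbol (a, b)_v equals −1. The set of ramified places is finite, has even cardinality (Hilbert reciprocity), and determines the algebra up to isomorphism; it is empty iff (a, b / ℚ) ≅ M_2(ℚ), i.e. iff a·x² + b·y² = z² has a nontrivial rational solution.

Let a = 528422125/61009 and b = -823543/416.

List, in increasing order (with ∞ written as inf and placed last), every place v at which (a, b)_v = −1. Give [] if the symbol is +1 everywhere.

(a, b) ≡ (3565, -182) mod (ℚ^×)²; places V = {2, 5, 7, 11, 13, 19, 23, 31, ∞}.
(a,b)_5: α=3, u≡3; β=0, v≡2 (mod 5); (3|5)=-1, (2|5)=-1; sign (−1)^0·-1^0·-1^3 = -1.
(a,b)_31: α=1, u≡29; β=0, v≡5 (mod 31); (29|31)=-1, (5|31)=+1; sign (−1)^0·-1^0·+1^1 = +1.
(a,b)_23: α=1, u≡17; β=0, v≡9 (mod 23); (17|23)=-1, (9|23)=+1; sign (−1)^0·-1^0·+1^1 = +1.
(a,b)_13: α=-2, u≡1; β=-1, v≡12 (mod 13); (1|13)=+1, (12|13)=+1; sign (−1)^0·+1^-1·+1^-2 = +1.
(a,b)_∞: sgn(3565)=+, sgn(-182)=−, so +1.
(a,b)_19: α=-2, u≡2; β=0, v≡13 (mod 19); (2|19)=-1, (13|19)=-1; sign (−1)^0·-1^0·-1^-2 = +1.
(a,b)_11: α=2, u≡5; β=0, v≡3 (mod 11); (5|11)=+1, (3|11)=+1; sign (−1)^0·+1^0·+1^2 = +1.
(a,b)_2: α=0, β=-5; u≡5, v≡5 (mod 8); ε(u)ε(v)=0·0, αω(v)=0·1, βω(u)=-5·1; sum ≡ 1  ⇒  -1.
(a,b)_7: α=2, u≡4; β=7, v≡2 (mod 7); (4|7)=+1, (2|7)=+1; sign (−1)^0·+1^7·+1^2 = +1.
|Ram(3565, -182)| = 2, even; anisotropic at {2, 5}.

[2, 5]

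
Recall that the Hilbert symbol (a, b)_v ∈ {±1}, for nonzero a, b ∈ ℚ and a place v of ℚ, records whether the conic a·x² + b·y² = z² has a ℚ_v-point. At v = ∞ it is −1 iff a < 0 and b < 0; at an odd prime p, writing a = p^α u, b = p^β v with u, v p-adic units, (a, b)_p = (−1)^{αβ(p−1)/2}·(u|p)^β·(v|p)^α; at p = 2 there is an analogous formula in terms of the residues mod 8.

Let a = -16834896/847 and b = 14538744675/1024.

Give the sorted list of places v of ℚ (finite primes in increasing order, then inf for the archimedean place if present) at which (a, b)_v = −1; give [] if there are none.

(a, b) ≡ (-1547, 3) mod (ℚ^×)²; places V = {2, 3, 5, 7, 11, 13, 17, 23, ∞}.
(a,b)_17: α=1, u≡7; β=2, v≡3 (mod 17); (7|17)=-1, (3|17)=-1; sign (−1)^0·-1^2·-1^1 = -1.
(a,b)_11: α=-2, u≡3; β=0, v≡4 (mod 11); (3|11)=+1, (4|11)=+1; sign (−1)^0·+1^0·+1^-2 = +1.
(a,b)_2: α=4, β=-10; u≡5, v≡3 (mod 8); ε(u)ε(v)=0·1, αω(v)=4·1, βω(u)=-10·1; sum ≡ 0  ⇒  +1.
(a,b)_3: α=2, u≡1; β=5, v≡1 (mod 3); (1|3)=+1, (1|3)=+1; sign (−1)^0·+1^5·+1^2 = +1.
(a,b)_∞: sgn(-1547)=−, sgn(3)=+, so +1.
(a,b)_13: α=1, u≡8; β=2, v≡12 (mod 13); (8|13)=-1, (12|13)=+1; sign (−1)^0·-1^2·+1^1 = +1.
(a,b)_23: α=2, u≡21; β=0, v≡9 (mod 23); (21|23)=-1, (9|23)=+1; sign (−1)^0·-1^0·+1^2 = +1.
(a,b)_5: α=0, u≡2; β=2, v≡3 (mod 5); (2|5)=-1, (3|5)=-1; sign (−1)^0·-1^2·-1^0 = +1.
(a,b)_7: α=-1, u≡3; β=2, v≡6 (mod 7); (3|7)=-1, (6|7)=-1; sign (−1)^0·-1^2·-1^-1 = -1.
Ram(-1547, 3) = {7, 17}; no ℚ_7-point on the conic.

[7, 17]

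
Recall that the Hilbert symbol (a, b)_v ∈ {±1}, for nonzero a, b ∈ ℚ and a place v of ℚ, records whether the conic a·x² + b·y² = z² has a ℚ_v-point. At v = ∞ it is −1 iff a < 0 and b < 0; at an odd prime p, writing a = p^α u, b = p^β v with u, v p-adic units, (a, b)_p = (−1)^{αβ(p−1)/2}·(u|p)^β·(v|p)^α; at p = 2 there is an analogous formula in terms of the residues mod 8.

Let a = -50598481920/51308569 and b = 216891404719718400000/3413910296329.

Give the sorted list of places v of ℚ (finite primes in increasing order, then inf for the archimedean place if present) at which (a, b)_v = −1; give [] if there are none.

[2, 3, 5, 7]

Mod squares: a ≡ -105, b ≡ 35. Check v ∈ {∞, 2, 3, 5, 7, 13, 19, 29}.
v=3: a=3^1·(≡1), b=3^8·(≡2) mod 3; (1|3)=+1, (2|3)=-1; (−1)^{1·8·1}·(+1)^8·(-1)^1 = -1.
v=5: a=5^1·(≡4), b=5^5·(≡2) mod 5; (4|5)=+1, (2|5)=-1; (−1)^{1·5·2}·(+1)^5·(-1)^1 = -1.
v=∞: -105 < 0 and 35 > 0  ⇒  (a,b)_∞ = +1.
v=2: v_2(a)=12, v_2(b)=18; units ≡ 7, 3 (mod 8); ε·ε+αω+βω = 1·1+12·1+18·0 ≡ 1  ⇒  (a,b)_2 = -1.
v=29: a=29^-2·(≡15), b=29^-4·(≡1) mod 29; (15|29)=-1, (1|29)=+1; (−1)^{-2·-4·14}·(-1)^-4·(+1)^-2 = +1.
v=13: a=13^-2·(≡12), b=13^-6·(≡10) mod 13; (12|13)=+1, (10|13)=+1; (−1)^{-2·-6·6}·(+1)^-6·(+1)^-2 = +1.
v=7: a=7^7·(≡5), b=7^9·(≡6) mod 7; (5|7)=-1, (6|7)=-1; (−1)^{7·9·3}·(-1)^9·(-1)^7 = -1.
v=19: a=19^-2·(≡11), b=19^0·(≡6) mod 19; (11|19)=+1, (6|19)=+1; (−1)^{-2·0·9}·(+1)^0·(+1)^-2 = +1.
(-105, 35 / ℚ) ramifies at {2, 3, 5, 7}: a division algebra.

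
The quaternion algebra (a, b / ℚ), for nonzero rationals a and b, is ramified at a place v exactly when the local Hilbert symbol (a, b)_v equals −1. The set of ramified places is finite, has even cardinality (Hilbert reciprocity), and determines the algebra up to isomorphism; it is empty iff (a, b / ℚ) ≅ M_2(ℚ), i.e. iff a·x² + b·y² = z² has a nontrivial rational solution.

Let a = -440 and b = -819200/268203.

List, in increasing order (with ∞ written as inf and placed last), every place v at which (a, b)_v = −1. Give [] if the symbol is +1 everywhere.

(a, b) ≡ (-110, -6) mod (ℚ^×)²; places V = {2, 3, 5, 11, 13, 23, ∞}.
(a,b)_13: α=0, u≡2; β=-2, v≡8 (mod 13); (2|13)=-1, (8|13)=-1; sign (−1)^0·-1^-2·-1^0 = +1.
(a,b)_3: α=0, u≡1; β=-1, v≡1 (mod 3); (1|3)=+1, (1|3)=+1; sign (−1)^0·+1^-1·+1^0 = +1.
(a,b)_∞: sgn(-110)=−, sgn(-6)=−, so -1.
(a,b)_11: α=1, u≡4; β=0, v≡3 (mod 11); (4|11)=+1, (3|11)=+1; sign (−1)^0·+1^0·+1^1 = +1.
(a,b)_23: α=0, u≡20; β=-2, v≡14 (mod 23); (20|23)=-1, (14|23)=-1; sign (−1)^0·-1^-2·-1^0 = +1.
(a,b)_2: α=3, β=15; u≡1, v≡5 (mod 8); ε(u)ε(v)=0·0, αω(v)=3·1, βω(u)=15·0; sum ≡ 1  ⇒  -1.
(a,b)_5: α=1, u≡2; β=2, v≡4 (mod 5); (2|5)=-1, (4|5)=+1; sign (−1)^0·-1^2·+1^1 = +1.
Ram(-110, -6) = {2, ∞}; no ℚ_2-point on the conic.

[2, inf]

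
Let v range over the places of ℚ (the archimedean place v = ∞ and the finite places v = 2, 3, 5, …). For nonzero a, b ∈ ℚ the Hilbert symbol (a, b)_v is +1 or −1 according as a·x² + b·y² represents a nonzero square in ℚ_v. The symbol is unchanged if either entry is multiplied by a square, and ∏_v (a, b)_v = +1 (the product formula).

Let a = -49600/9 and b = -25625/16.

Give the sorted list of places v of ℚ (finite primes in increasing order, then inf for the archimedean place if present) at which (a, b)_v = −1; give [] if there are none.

[31, inf]

Mod squares: a ≡ -31, b ≡ -41. Check v ∈ {∞, 2, 3, 5, 31, 41}.
v=∞: -31 < 0 and -41 < 0  ⇒  (a,b)_∞ = -1.
v=41: a=41^0·(≡33), b=41^1·(≡25) mod 41; (33|41)=+1, (25|41)=+1; (−1)^{0·1·20}·(+1)^1·(+1)^0 = +1.
v=31: a=31^1·(≡22), b=31^0·(≡24) mod 31; (22|31)=-1, (24|31)=-1; (−1)^{1·0·15}·(-1)^0·(-1)^1 = -1.
v=2: v_2(a)=6, v_2(b)=-4; units ≡ 1, 7 (mod 8); ε·ε+αω+βω = 0·1+6·0+-4·0 ≡ 0  ⇒  (a,b)_2 = +1.
v=5: a=5^2·(≡4), b=5^4·(≡4) mod 5; (4|5)=+1, (4|5)=+1; (−1)^{2·4·2}·(+1)^4·(+1)^2 = +1.
v=3: a=3^-2·(≡2), b=3^0·(≡1) mod 3; (2|3)=-1, (1|3)=+1; (−1)^{-2·0·1}·(-1)^0·(+1)^-2 = +1.
|Ram(-31, -41)| = 2, even; anisotropic at {31, ∞}.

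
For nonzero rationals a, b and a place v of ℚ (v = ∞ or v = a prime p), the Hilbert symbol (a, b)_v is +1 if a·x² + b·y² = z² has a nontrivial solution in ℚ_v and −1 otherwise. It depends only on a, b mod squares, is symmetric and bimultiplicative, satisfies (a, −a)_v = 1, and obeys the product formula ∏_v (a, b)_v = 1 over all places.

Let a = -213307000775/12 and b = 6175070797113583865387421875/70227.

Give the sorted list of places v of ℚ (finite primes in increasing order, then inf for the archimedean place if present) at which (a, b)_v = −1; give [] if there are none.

(a, b) ≡ (-211544133, 23865) mod (ℚ^×)²; places V = {2, 3, 5, 11, 17, 19, 23, 37, 41, 43, 47, ∞}.
(a,b)_37: α=1, u≡33; β=3, v≡9 (mod 37); (33|37)=+1, (9|37)=+1; sign (−1)^0·+1^3·+1^1 = +1.
(a,b)_23: α=1, u≡20; β=0, v≡19 (mod 23); (20|23)=-1, (19|23)=-1; sign (−1)^0·-1^0·-1^1 = -1.
(a,b)_43: α=1, u≡39; β=3, v≡22 (mod 43); (39|43)=-1, (22|43)=-1; sign (−1)^1·-1^3·-1^1 = -1.
(a,b)_5: α=2, u≡2; β=7, v≡2 (mod 5); (2|5)=-1, (2|5)=-1; sign (−1)^0·-1^7·-1^2 = -1.
(a,b)_17: α=0, u≡13; β=-2, v≡12 (mod 17); (13|17)=+1, (12|17)=-1; sign (−1)^0·+1^-2·-1^0 = +1.
(a,b)_∞: sgn(-211544133)=−, sgn(23865)=+, so +1.
(a,b)_19: α=0, u≡9; β=2, v≡11 (mod 19); (9|19)=+1, (11|19)=+1; sign (−1)^0·+1^2·+1^0 = +1.
(a,b)_2: α=-2, β=0; u≡3, v≡1 (mod 8); ε(u)ε(v)=1·0, αω(v)=-2·0, βω(u)=0·1; sum ≡ 0  ⇒  +1.
(a,b)_41: α=1, u≡33; β=2, v≡34 (mod 41); (33|41)=+1, (34|41)=-1; sign (−1)^0·+1^2·-1^1 = -1.
(a,b)_47: α=1, u≡18; β=2, v≡14 (mod 47); (18|47)=+1, (14|47)=+1; sign (−1)^0·+1^2·+1^1 = +1.
(a,b)_11: α=2, u≡2; β=4, v≡6 (mod 11); (2|11)=-1, (6|11)=-1; sign (−1)^0·-1^4·-1^2 = +1.
(a,b)_3: α=-1, u≡1; β=-5, v≡2 (mod 3); (1|3)=+1, (2|3)=-1; sign (−1)^1·+1^-5·-1^-1 = +1.
(-211544133, 23865 / ℚ) ramifies at {5, 23, 41, 43}: a division algebra.

[5, 23, 41, 43]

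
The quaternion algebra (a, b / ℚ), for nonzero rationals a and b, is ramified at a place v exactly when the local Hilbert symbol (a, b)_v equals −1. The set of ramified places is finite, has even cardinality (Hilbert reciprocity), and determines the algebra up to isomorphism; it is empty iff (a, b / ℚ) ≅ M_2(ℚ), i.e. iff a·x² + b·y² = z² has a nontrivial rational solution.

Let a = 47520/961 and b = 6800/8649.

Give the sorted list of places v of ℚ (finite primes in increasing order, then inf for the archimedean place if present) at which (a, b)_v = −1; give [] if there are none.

[3, 5, 11, 17]

Mod squares: a ≡ 330, b ≡ 17. Check v ∈ {∞, 2, 3, 5, 11, 17, 31}.
v=11: a=11^1·(≡2), b=11^0·(≡8) mod 11; (2|11)=-1, (8|11)=-1; (−1)^{1·0·5}·(-1)^0·(-1)^1 = -1.
v=17: a=17^0·(≡10), b=17^1·(≡2) mod 17; (10|17)=-1, (2|17)=+1; (−1)^{0·1·8}·(-1)^1·(+1)^0 = -1.
v=∞: 330 > 0 and 17 > 0  ⇒  (a,b)_∞ = +1.
v=3: a=3^3·(≡2), b=3^-2·(≡2) mod 3; (2|3)=-1, (2|3)=-1; (−1)^{3·-2·1}·(-1)^-2·(-1)^3 = -1.
v=2: v_2(a)=5, v_2(b)=4; units ≡ 5, 1 (mod 8); ε·ε+αω+βω = 0·0+5·0+4·1 ≡ 0  ⇒  (a,b)_2 = +1.
v=5: a=5^1·(≡4), b=5^2·(≡3) mod 5; (4|5)=+1, (3|5)=-1; (−1)^{1·2·2}·(+1)^2·(-1)^1 = -1.
v=31: a=31^-2·(≡28), b=31^-2·(≡15) mod 31; (28|31)=+1, (15|31)=-1; (−1)^{-2·-2·15}·(+1)^-2·(-1)^-2 = +1.
(330, 17 / ℚ) ramifies at {3, 5, 11, 17}: a division algebra.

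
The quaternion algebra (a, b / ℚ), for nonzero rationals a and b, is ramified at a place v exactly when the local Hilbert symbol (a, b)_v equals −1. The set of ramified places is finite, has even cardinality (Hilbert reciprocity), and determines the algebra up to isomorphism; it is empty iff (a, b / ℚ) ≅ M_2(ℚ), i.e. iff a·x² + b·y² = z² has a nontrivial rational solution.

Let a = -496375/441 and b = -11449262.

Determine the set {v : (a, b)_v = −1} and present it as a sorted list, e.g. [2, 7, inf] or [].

[5, 11, 23, inf]

(a, b) ≡ (-55, -782) mod (ℚ^×)²; places V = {2, 3, 5, 7, 11, 17, 19, 23, ∞}.
(a,b)_7: α=-2, u≡1; β=0, v≡1 (mod 7); (1|7)=+1, (1|7)=+1; sign (−1)^0·+1^0·+1^-2 = +1.
(a,b)_11: α=1, u≡8; β=4, v≡10 (mod 11); (8|11)=-1, (10|11)=-1; sign (−1)^0·-1^4·-1^1 = -1.
(a,b)_5: α=3, u≡4; β=0, v≡3 (mod 5); (4|5)=+1, (3|5)=-1; sign (−1)^0·+1^0·-1^3 = -1.
(a,b)_23: α=0, u≡20; β=1, v≡18 (mod 23); (20|23)=-1, (18|23)=+1; sign (−1)^0·-1^1·+1^0 = -1.
(a,b)_19: α=2, u≡3; β=0, v≡5 (mod 19); (3|19)=-1, (5|19)=+1; sign (−1)^0·-1^0·+1^2 = +1.
(a,b)_17: α=0, u≡9; β=1, v≡3 (mod 17); (9|17)=+1, (3|17)=-1; sign (−1)^0·+1^1·-1^0 = +1.
(a,b)_3: α=-2, u≡2; β=0, v≡1 (mod 3); (2|3)=-1, (1|3)=+1; sign (−1)^0·-1^0·+1^-2 = +1.
(a,b)_∞: sgn(-55)=−, sgn(-782)=−, so -1.
(a,b)_2: α=0, β=1; u≡1, v≡1 (mod 8); ε(u)ε(v)=0·0, αω(v)=0·0, βω(u)=1·0; sum ≡ 0  ⇒  +1.
(-55, -782 / ℚ) ramifies at {5, 11, 23, ∞}: a division algebra.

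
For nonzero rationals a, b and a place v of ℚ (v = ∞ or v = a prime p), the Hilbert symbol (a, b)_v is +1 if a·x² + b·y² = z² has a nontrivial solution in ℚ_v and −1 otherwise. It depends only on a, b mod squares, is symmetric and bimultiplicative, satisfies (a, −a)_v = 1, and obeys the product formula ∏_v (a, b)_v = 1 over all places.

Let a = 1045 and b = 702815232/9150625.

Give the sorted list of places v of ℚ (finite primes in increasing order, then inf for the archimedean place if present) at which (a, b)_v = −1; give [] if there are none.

Mod squares: a ≡ 1045, b ≡ 14007. Check v ∈ {∞, 2, 3, 5, 7, 11, 19, 23, 29}.
v=5: a=5^1·(≡4), b=5^-4·(≡2) mod 5; (4|5)=+1, (2|5)=-1; (−1)^{1·-4·2}·(+1)^-4·(-1)^1 = -1.
v=∞: 1045 > 0 and 14007 > 0  ⇒  (a,b)_∞ = +1.
v=19: a=19^1·(≡17), b=19^0·(≡4) mod 19; (17|19)=+1, (4|19)=+1; (−1)^{1·0·9}·(+1)^0·(+1)^1 = +1.
v=29: a=29^0·(≡1), b=29^1·(≡10) mod 29; (1|29)=+1, (10|29)=-1; (−1)^{0·1·14}·(+1)^1·(-1)^0 = +1.
v=7: a=7^0·(≡2), b=7^3·(≡5) mod 7; (2|7)=+1, (5|7)=-1; (−1)^{0·3·3}·(+1)^3·(-1)^0 = +1.
v=11: a=11^1·(≡7), b=11^-4·(≡1) mod 11; (7|11)=-1, (1|11)=+1; (−1)^{1·-4·5}·(-1)^-4·(+1)^1 = +1.
v=23: a=23^0·(≡10), b=23^1·(≡20) mod 23; (10|23)=-1, (20|23)=-1; (−1)^{0·1·11}·(-1)^1·(-1)^0 = -1.
v=3: a=3^0·(≡1), b=3^1·(≡1) mod 3; (1|3)=+1, (1|3)=+1; (−1)^{0·1·1}·(+1)^1·(+1)^0 = +1.
v=2: v_2(a)=0, v_2(b)=10; units ≡ 5, 7 (mod 8); ε·ε+αω+βω = 0·1+0·0+10·1 ≡ 0  ⇒  (a,b)_2 = +1.
|Ram(1045, 14007)| = 2, even; anisotropic at {5, 23}.

[5, 23]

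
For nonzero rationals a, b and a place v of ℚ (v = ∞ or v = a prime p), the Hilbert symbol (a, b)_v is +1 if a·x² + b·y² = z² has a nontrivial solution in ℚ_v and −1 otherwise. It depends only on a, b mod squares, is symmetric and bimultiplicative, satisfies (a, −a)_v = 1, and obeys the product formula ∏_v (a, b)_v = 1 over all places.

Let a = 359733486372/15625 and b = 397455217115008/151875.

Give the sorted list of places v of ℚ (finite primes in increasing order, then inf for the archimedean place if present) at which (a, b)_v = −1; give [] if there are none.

[13, 31]

(a, b) ≡ (897, 1056666) mod (ℚ^×)²; places V = {2, 3, 5, 13, 17, 19, 23, 31, ∞}.
(a,b)_19: α=2, u≡11; β=3, v≡4 (mod 19); (11|19)=+1, (4|19)=+1; sign (−1)^0·+1^3·+1^2 = +1.
(a,b)_13: α=1, u≡12; β=3, v≡2 (mod 13); (12|13)=+1, (2|13)=-1; sign (−1)^0·+1^3·-1^1 = -1.
(a,b)_23: α=1, u≡6; β=1, v≡19 (mod 23); (6|23)=+1, (19|23)=-1; sign (−1)^1·+1^1·-1^1 = +1.
(a,b)_17: α=2, u≡1; β=2, v≡11 (mod 17); (1|17)=+1, (11|17)=-1; sign (−1)^0·+1^2·-1^2 = +1.
(a,b)_5: α=-6, u≡2; β=-4, v≡1 (mod 5); (2|5)=-1, (1|5)=+1; sign (−1)^0·-1^-4·+1^-6 = +1.
(a,b)_2: α=2, β=7; u≡1, v≡5 (mod 8); ε(u)ε(v)=0·0, αω(v)=2·1, βω(u)=7·0; sum ≡ 0  ⇒  +1.
(a,b)_31: α=2, u≡12; β=1, v≡12 (mod 31); (12|31)=-1, (12|31)=-1; sign (−1)^0·-1^1·-1^2 = -1.
(a,b)_∞: sgn(897)=+, sgn(1056666)=+, so +1.
(a,b)_3: α=1, u≡2; β=-5, v≡1 (mod 3); (2|3)=-1, (1|3)=+1; sign (−1)^1·-1^-5·+1^1 = +1.
Ram(897, 1056666) = {13, 31}; no ℚ_13-point on the conic.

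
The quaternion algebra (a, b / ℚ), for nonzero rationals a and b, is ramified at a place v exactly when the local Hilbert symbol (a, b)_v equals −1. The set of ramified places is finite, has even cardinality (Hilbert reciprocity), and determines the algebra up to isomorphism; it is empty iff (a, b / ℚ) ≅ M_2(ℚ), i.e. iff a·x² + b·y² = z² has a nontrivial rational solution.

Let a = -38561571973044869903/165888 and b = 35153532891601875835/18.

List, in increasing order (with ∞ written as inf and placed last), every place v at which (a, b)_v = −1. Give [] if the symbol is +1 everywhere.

(a, b) ≡ (-4636174, 11343830) mod (ℚ^×)²; places V = {2, 3, 5, 7, 11, 23, 31, 37, 43, 47, ∞}.
(a,b)_7: α=6, u≡3; β=4, v≡1 (mod 7); (3|7)=-1, (1|7)=+1; sign (−1)^0·-1^4·+1^6 = +1.
(a,b)_47: α=3, u≡10; β=4, v≡21 (mod 47); (10|47)=-1, (21|47)=+1; sign (−1)^0·-1^4·+1^3 = +1.
(a,b)_23: α=2, u≡5; β=3, v≡11 (mod 23); (5|23)=-1, (11|23)=-1; sign (−1)^0·-1^3·-1^2 = -1.
(a,b)_3: α=-4, u≡2; β=-2, v≡2 (mod 3); (2|3)=-1, (2|3)=-1; sign (−1)^0·-1^-2·-1^-4 = +1.
(a,b)_5: α=0, u≡4; β=1, v≡4 (mod 5); (4|5)=+1, (4|5)=+1; sign (−1)^0·+1^1·+1^0 = +1.
(a,b)_43: α=1, u≡22; β=1, v≡42 (mod 43); (22|43)=-1, (42|43)=-1; sign (−1)^1·-1^1·-1^1 = -1.
(a,b)_∞: sgn(-4636174)=−, sgn(11343830)=+, so +1.
(a,b)_11: α=2, u≡2; β=0, v≡1 (mod 11); (2|11)=-1, (1|11)=+1; sign (−1)^0·-1^0·+1^2 = +1.
(a,b)_31: α=1, u≡22; β=1, v≡30 (mod 31); (22|31)=-1, (30|31)=-1; sign (−1)^1·-1^1·-1^1 = -1.
(a,b)_37: α=1, u≡32; β=1, v≡5 (mod 37); (32|37)=-1, (5|37)=-1; sign (−1)^0·-1^1·-1^1 = +1.
(a,b)_2: α=-11, β=-1; u≡1, v≡3 (mod 8); ε(u)ε(v)=0·1, αω(v)=-11·1, βω(u)=-1·0; sum ≡ 1  ⇒  -1.
Ram(-4636174, 11343830) = {2, 23, 31, 43}; no ℚ_2-point on the conic.

[2, 23, 31, 43]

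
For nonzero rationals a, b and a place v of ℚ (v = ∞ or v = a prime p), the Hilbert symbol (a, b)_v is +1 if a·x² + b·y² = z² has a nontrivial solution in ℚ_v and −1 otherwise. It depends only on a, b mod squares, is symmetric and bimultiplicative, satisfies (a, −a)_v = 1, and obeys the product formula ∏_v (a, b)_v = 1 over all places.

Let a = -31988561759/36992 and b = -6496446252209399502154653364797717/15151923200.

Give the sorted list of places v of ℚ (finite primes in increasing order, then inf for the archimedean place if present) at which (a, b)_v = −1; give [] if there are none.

(a, b) ≡ (-20398, -120001434) mod (ℚ^×)²; places V = {2, 3, 5, 7, 11, 17, 23, 31, 37, 47, 53, ∞}.
(a,b)_3: α=0, u≡2; β=5, v≡1 (mod 3); (2|3)=-1, (1|3)=+1; sign (−1)^0·-1^5·+1^0 = -1.
(a,b)_∞: sgn(-20398)=−, sgn(-120001434)=−, so -1.
(a,b)_47: α=1, u≡34; β=3, v≡7 (mod 47); (34|47)=+1, (7|47)=+1; sign (−1)^1·+1^3·+1^1 = -1.
(a,b)_17: α=-2, u≡1; β=-2, v≡2 (mod 17); (1|17)=+1, (2|17)=+1; sign (−1)^0·+1^-2·+1^-2 = +1.
(a,b)_7: α=3, u≡5; β=5, v≡2 (mod 7); (5|7)=-1, (2|7)=+1; sign (−1)^1·-1^5·+1^3 = +1.
(a,b)_31: α=1, u≡11; β=3, v≡14 (mod 31); (11|31)=-1, (14|31)=+1; sign (−1)^1·-1^3·+1^1 = +1.
(a,b)_11: α=2, u≡10; β=6, v≡8 (mod 11); (10|11)=-1, (8|11)=-1; sign (−1)^0·-1^6·-1^2 = +1.
(a,b)_5: α=0, u≡3; β=-2, v≡1 (mod 5); (3|5)=-1, (1|5)=+1; sign (−1)^0·-1^-2·+1^0 = +1.
(a,b)_53: α=0, u≡1; β=1, v≡32 (mod 53); (1|53)=+1, (32|53)=-1; sign (−1)^0·+1^1·-1^0 = +1.
(a,b)_37: α=0, u≡1; β=1, v≡10 (mod 37); (1|37)=+1, (10|37)=+1; sign (−1)^0·+1^1·+1^0 = +1.
(a,b)_23: α=2, u≡12; β=6, v≡12 (mod 23); (12|23)=+1, (12|23)=+1; sign (−1)^0·+1^6·+1^2 = +1.
(a,b)_2: α=-7, β=-21; u≡1, v≡3 (mod 8); ε(u)ε(v)=0·1, αω(v)=-7·1, βω(u)=-21·0; sum ≡ 1  ⇒  -1.
(-20398, -120001434 / ℚ) ramifies at {2, 3, 47, ∞}: a division algebra.

[2, 3, 47, inf]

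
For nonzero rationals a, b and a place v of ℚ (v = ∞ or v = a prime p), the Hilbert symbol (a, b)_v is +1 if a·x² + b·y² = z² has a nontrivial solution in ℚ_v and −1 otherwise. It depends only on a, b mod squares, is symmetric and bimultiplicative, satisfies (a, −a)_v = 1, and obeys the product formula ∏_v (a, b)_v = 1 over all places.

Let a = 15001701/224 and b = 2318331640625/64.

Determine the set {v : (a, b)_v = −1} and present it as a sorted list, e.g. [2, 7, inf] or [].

[3, 13]

Mod squares: a ≡ 6006, b ≡ 1001. Check v ∈ {∞, 2, 3, 5, 7, 11, 13, 17}.
v=∞: 6006 > 0 and 1001 > 0  ⇒  (a,b)_∞ = +1.
v=2: v_2(a)=-5, v_2(b)=-6; units ≡ 3, 1 (mod 8); ε·ε+αω+βω = 1·0+-5·0+-6·1 ≡ 0  ⇒  (a,b)_2 = +1.
v=13: a=13^1·(≡2), b=13^1·(≡1) mod 13; (2|13)=-1, (1|13)=+1; (−1)^{1·1·6}·(-1)^1·(+1)^1 = -1.
v=17: a=17^2·(≡14), b=17^0·(≡2) mod 17; (14|17)=-1, (2|17)=+1; (−1)^{2·0·8}·(-1)^0·(+1)^2 = +1.
v=7: a=7^-1·(≡2), b=7^3·(≡3) mod 7; (2|7)=+1, (3|7)=-1; (−1)^{-1·3·3}·(+1)^3·(-1)^-1 = +1.
v=3: a=3^1·(≡1), b=3^0·(≡2) mod 3; (1|3)=+1, (2|3)=-1; (−1)^{1·0·1}·(+1)^0·(-1)^1 = -1.
v=11: a=11^3·(≡10), b=11^3·(≡3) mod 11; (10|11)=-1, (3|11)=+1; (−1)^{3·3·5}·(-1)^3·(+1)^3 = +1.
v=5: a=5^0·(≡4), b=5^8·(≡1) mod 5; (4|5)=+1, (1|5)=+1; (−1)^{0·8·2}·(+1)^8·(+1)^0 = +1.
|Ram(6006, 1001)| = 2, even; anisotropic at {3, 13}.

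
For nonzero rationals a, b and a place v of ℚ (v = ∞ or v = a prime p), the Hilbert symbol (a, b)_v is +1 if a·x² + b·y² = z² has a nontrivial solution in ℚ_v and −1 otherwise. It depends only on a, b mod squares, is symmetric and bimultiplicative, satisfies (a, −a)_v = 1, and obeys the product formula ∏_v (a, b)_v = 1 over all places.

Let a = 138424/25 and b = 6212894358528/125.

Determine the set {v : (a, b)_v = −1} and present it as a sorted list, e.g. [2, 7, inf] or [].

[11, 13]

(a, b) ≡ (286, 2035) mod (ℚ^×)²; places V = {2, 3, 5, 11, 13, 37, ∞}.
(a,b)_5: α=-2, u≡4; β=-3, v≡3 (mod 5); (4|5)=+1, (3|5)=-1; sign (−1)^0·+1^-3·-1^-2 = +1.
(a,b)_37: α=0, u≡21; β=1, v≡24 (mod 37); (21|37)=+1, (24|37)=-1; sign (−1)^0·+1^1·-1^0 = +1.
(a,b)_13: α=1, u≡12; β=2, v≡7 (mod 13); (12|13)=+1, (7|13)=-1; sign (−1)^0·+1^2·-1^1 = -1.
(a,b)_11: α=3, u≡9; β=3, v≡1 (mod 11); (9|11)=+1, (1|11)=+1; sign (−1)^1·+1^3·+1^3 = -1.
(a,b)_2: α=3, β=10; u≡7, v≡3 (mod 8); ε(u)ε(v)=1·1, αω(v)=3·1, βω(u)=10·0; sum ≡ 0  ⇒  +1.
(a,b)_3: α=0, u≡1; β=6, v≡1 (mod 3); (1|3)=+1, (1|3)=+1; sign (−1)^0·+1^6·+1^0 = +1.
(a,b)_∞: sgn(286)=+, sgn(2035)=+, so +1.
(286, 2035 / ℚ) ramifies at {11, 13}: a division algebra.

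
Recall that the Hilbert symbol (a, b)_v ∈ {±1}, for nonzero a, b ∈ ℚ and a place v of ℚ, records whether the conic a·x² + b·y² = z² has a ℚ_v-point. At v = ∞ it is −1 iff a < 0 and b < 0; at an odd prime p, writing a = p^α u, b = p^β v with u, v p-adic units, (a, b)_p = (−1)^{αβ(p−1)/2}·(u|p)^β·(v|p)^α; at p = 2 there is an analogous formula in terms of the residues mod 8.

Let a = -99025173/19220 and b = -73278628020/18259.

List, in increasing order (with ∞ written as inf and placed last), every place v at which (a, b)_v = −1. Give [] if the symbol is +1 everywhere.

(a, b) ≡ (-8385, -5894655) mod (ℚ^×)²; places V = {2, 3, 5, 13, 19, 31, 37, 43, ∞}.
(a,b)_31: α=-2, u≡4; β=-2, v≡6 (mod 31); (4|31)=+1, (6|31)=-1; sign (−1)^0·+1^-2·-1^-2 = +1.
(a,b)_13: α=1, u≡7; β=1, v≡7 (mod 13); (7|13)=-1, (7|13)=-1; sign (−1)^0·-1^1·-1^1 = +1.
(a,b)_3: α=11, u≡1; β=11, v≡1 (mod 3); (1|3)=+1, (1|3)=+1; sign (−1)^1·+1^11·+1^11 = -1.
(a,b)_5: α=-1, u≡3; β=1, v≡4 (mod 5); (3|5)=-1, (4|5)=+1; sign (−1)^0·-1^1·+1^-1 = -1.
(a,b)_37: α=0, u≡13; β=1, v≡3 (mod 37); (13|37)=-1, (3|37)=+1; sign (−1)^0·-1^1·+1^0 = -1.
(a,b)_43: α=1, u≡3; β=1, v≡42 (mod 43); (3|43)=-1, (42|43)=-1; sign (−1)^1·-1^1·-1^1 = -1.
(a,b)_2: α=-2, β=2; u≡7, v≡1 (mod 8); ε(u)ε(v)=1·0, αω(v)=-2·0, βω(u)=2·0; sum ≡ 0  ⇒  +1.
(a,b)_19: α=0, u≡10; β=-1, v≡9 (mod 19); (10|19)=-1, (9|19)=+1; sign (−1)^0·-1^-1·+1^0 = -1.
(a,b)_∞: sgn(-8385)=−, sgn(-5894655)=−, so -1.
|Ram(-8385, -5894655)| = 6, even; anisotropic at {3, 5, 19, 37, 43, ∞}.

[3, 5, 19, 37, 43, inf]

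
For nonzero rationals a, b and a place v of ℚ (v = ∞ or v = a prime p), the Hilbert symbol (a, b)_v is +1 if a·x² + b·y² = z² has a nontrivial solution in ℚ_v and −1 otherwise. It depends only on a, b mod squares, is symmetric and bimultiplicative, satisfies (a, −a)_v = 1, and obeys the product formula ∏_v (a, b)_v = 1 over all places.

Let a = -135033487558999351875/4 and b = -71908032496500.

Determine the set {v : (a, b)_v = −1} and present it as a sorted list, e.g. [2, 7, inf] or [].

Mod squares: a ≡ -521203, b ≡ -85. Check v ∈ {∞, 2, 3, 5, 7, 17, 23, 31, 43}.
v=3: a=3^2·(≡2), b=3^2·(≡2) mod 3; (2|3)=-1, (2|3)=-1; (−1)^{2·2·1}·(-1)^2·(-1)^2 = +1.
v=23: a=23^3·(≡22), b=23^2·(≡21) mod 23; (22|23)=-1, (21|23)=-1; (−1)^{3·2·11}·(-1)^2·(-1)^3 = -1.
v=17: a=17^1·(≡15), b=17^1·(≡14) mod 17; (15|17)=+1, (14|17)=-1; (−1)^{1·1·8}·(+1)^1·(-1)^1 = -1.
v=5: a=5^4·(≡3), b=5^3·(≡3) mod 5; (3|5)=-1, (3|5)=-1; (−1)^{4·3·2}·(-1)^3·(-1)^4 = -1.
v=∞: -521203 < 0 and -85 < 0  ⇒  (a,b)_∞ = -1.
v=31: a=31^3·(≡25), b=31^2·(≡10) mod 31; (25|31)=+1, (10|31)=+1; (−1)^{3·2·15}·(+1)^2·(+1)^3 = +1.
v=2: v_2(a)=-2, v_2(b)=2; units ≡ 5, 3 (mod 8); ε·ε+αω+βω = 0·1+-2·1+2·1 ≡ 0  ⇒  (a,b)_2 = +1.
v=43: a=43^3·(≡39), b=43^2·(≡17) mod 43; (39|43)=-1, (17|43)=+1; (−1)^{3·2·21}·(-1)^2·(+1)^3 = +1.
v=7: a=7^2·(≡3), b=7^0·(≡3) mod 7; (3|7)=-1, (3|7)=-1; (−1)^{2·0·3}·(-1)^0·(-1)^2 = +1.
(-521203, -85 / ℚ) ramifies at {5, 17, 23, ∞}: a division algebra.

[5, 17, 23, inf]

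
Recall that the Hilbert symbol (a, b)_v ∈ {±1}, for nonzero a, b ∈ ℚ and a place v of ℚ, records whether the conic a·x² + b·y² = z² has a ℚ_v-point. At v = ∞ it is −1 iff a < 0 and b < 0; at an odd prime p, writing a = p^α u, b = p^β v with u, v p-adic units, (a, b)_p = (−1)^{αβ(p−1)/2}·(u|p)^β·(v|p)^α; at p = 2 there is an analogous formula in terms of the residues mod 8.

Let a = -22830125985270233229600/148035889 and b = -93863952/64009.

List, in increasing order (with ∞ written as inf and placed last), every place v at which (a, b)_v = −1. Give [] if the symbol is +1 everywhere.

[2, 7, 19, inf]

Mod squares: a ≡ -4327554, b ≡ -3857. Check v ∈ {∞, 2, 3, 5, 7, 11, 13, 17, 19, 23, 29}.
v=19: a=19^3·(≡4), b=19^1·(≡9) mod 19; (4|19)=+1, (9|19)=+1; (−1)^{3·1·9}·(+1)^1·(+1)^3 = -1.
v=17: a=17^1·(≡4), b=17^0·(≡13) mod 17; (4|17)=+1, (13|17)=+1; (−1)^{1·0·8}·(+1)^0·(+1)^1 = +1.
v=29: a=29^3·(≡18), b=29^1·(≡10) mod 29; (18|29)=-1, (10|29)=-1; (−1)^{3·1·14}·(-1)^1·(-1)^3 = +1.
v=5: a=5^2·(≡4), b=5^0·(≡2) mod 5; (4|5)=+1, (2|5)=-1; (−1)^{2·0·2}·(+1)^0·(-1)^2 = +1.
v=23: a=23^-6·(≡10), b=23^-2·(≡10) mod 23; (10|23)=-1, (10|23)=-1; (−1)^{-6·-2·11}·(-1)^-2·(-1)^-6 = +1.
v=11: a=11^1·(≡5), b=11^-2·(≡5) mod 11; (5|11)=+1, (5|11)=+1; (−1)^{1·-2·5}·(+1)^-2·(+1)^1 = +1.
v=7: a=7^1·(≡4), b=7^1·(≡1) mod 7; (4|7)=+1, (1|7)=+1; (−1)^{1·1·3}·(+1)^1·(+1)^1 = -1.
v=2: v_2(a)=5, v_2(b)=4; units ≡ 7, 7 (mod 8); ε·ε+αω+βω = 1·1+5·0+4·0 ≡ 1  ⇒  (a,b)_2 = -1.
v=∞: -4327554 < 0 and -3857 < 0  ⇒  (a,b)_∞ = -1.
v=3: a=3^3·(≡2), b=3^2·(≡1) mod 3; (2|3)=-1, (1|3)=+1; (−1)^{3·2·1}·(-1)^2·(+1)^3 = +1.
v=13: a=13^6·(≡3), b=13^2·(≡3) mod 13; (3|13)=+1, (3|13)=+1; (−1)^{6·2·6}·(+1)^2·(+1)^6 = +1.
Ram(-4327554, -3857) = {2, 7, 19, ∞}; no ℚ_2-point on the conic.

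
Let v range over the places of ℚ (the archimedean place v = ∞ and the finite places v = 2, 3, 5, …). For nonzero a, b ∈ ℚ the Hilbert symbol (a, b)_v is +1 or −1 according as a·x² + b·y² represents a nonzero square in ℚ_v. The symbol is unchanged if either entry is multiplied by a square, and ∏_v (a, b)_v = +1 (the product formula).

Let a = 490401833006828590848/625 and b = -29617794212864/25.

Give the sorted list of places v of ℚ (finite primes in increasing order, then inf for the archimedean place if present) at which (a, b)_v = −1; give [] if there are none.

[2, 13, 17, 41]

Mod squares: a ≡ 1733303, b ≡ -239038241. Check v ∈ {∞, 2, 3, 5, 7, 11, 13, 17, 23, 31, 37, 41}.
v=∞: 1733303 > 0 and -239038241 < 0  ⇒  (a,b)_∞ = +1.
v=2: v_2(a)=8, v_2(b)=10; units ≡ 7, 7 (mod 8); ε·ε+αω+βω = 1·1+8·0+10·0 ≡ 1  ⇒  (a,b)_2 = -1.
v=37: a=37^2·(≡16), b=37^1·(≡30) mod 37; (16|37)=+1, (30|37)=+1; (−1)^{2·1·18}·(+1)^1·(+1)^2 = +1.
v=17: a=17^1·(≡6), b=17^1·(≡1) mod 17; (6|17)=-1, (1|17)=+1; (−1)^{1·1·8}·(-1)^1·(+1)^1 = -1.
v=41: a=41^2·(≡34), b=41^1·(≡36) mod 41; (34|41)=-1, (36|41)=+1; (−1)^{2·1·20}·(-1)^1·(+1)^2 = -1.
v=3: a=3^4·(≡2), b=3^0·(≡1) mod 3; (2|3)=-1, (1|3)=+1; (−1)^{4·0·1}·(-1)^0·(+1)^4 = +1.
v=7: a=7^2·(≡5), b=7^0·(≡6) mod 7; (5|7)=-1, (6|7)=-1; (−1)^{2·0·3}·(-1)^0·(-1)^2 = +1.
v=31: a=31^1·(≡19), b=31^1·(≡30) mod 31; (19|31)=+1, (30|31)=-1; (−1)^{1·1·15}·(+1)^1·(-1)^1 = +1.
v=11: a=11^3·(≡5), b=11^2·(≡3) mod 11; (5|11)=+1, (3|11)=+1; (−1)^{3·2·5}·(+1)^2·(+1)^3 = +1.
v=23: a=23^1·(≡13), b=23^1·(≡7) mod 23; (13|23)=+1, (7|23)=-1; (−1)^{1·1·11}·(+1)^1·(-1)^1 = +1.
v=5: a=5^-4·(≡3), b=5^-2·(≡1) mod 5; (3|5)=-1, (1|5)=+1; (−1)^{-4·-2·2}·(-1)^-2·(+1)^-4 = +1.
v=13: a=13^1·(≡9), b=13^1·(≡6) mod 13; (9|13)=+1, (6|13)=-1; (−1)^{1·1·6}·(+1)^1·(-1)^1 = -1.
|Ram(1733303, -239038241)| = 4, even; anisotropic at {2, 13, 17, 41}.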